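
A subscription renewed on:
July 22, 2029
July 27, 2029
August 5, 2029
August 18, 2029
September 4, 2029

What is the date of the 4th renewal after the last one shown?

Gaps: 5, 9, 13, 17 days — each gap is 4 larger than the previous one.
Next gap: 21 days. September 4, 2029 + 21 days = September 25, 2029.
Next gap: 25 days. September 25, 2029 + 25 days = October 20, 2029.
Next gap: 29 days. October 20, 2029 + 29 days = November 18, 2029.
Next gap: 33 days. November 18, 2029 + 33 days = December 21, 2029.

December 21, 2029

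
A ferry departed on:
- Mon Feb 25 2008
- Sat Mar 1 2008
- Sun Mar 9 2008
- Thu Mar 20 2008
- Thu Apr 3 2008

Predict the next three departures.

Sun Apr 20 2008, Sat May 10 2008, Mon Jun 2 2008

Gaps: 5, 8, 11, 14 days — each gap is 3 larger than the previous one.
Next gap: 17 days. Thu Apr 3 2008 + 17 days = Sun Apr 20 2008.
Next gap: 20 days. Sun Apr 20 2008 + 20 days = Sat May 10 2008.
Next gap: 23 days. Sat May 10 2008 + 23 days = Mon Jun 2 2008.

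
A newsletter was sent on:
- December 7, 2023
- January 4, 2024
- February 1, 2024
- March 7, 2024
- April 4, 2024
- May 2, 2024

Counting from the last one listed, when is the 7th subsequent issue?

December 5, 2024

Gaps: 28, 28, 35, 28, 28 days — a mix of 28 and 35. Every date is a Thursday.
Each is the 1st Thursday of its month.
June 2024 — 1st Thursday is June 6, 2024.
July 2024 — 1st Thursday is July 4, 2024.
1st Thursday of August 2024: August 1, 2024.
1st Thursday of September 2024: September 5, 2024.
October 2024 — 1st Thursday is October 3, 2024.
November 2024 — 1st Thursday is November 7, 2024.
December 2024 — 1st Thursday is December 5, 2024.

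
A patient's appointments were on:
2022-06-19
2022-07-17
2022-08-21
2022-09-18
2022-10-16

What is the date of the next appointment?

These are Sundays at 28- or 35-day spacing (28, 35, 28, 28).
The pattern: 3rd Sunday of the month.
3rd Sunday of November 2022: 2022-11-20.

2022-11-20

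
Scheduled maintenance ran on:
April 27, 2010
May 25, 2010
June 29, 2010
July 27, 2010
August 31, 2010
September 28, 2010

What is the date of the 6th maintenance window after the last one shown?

March 29, 2011

Every date is a Tuesday; gaps 28, 35, 28, 35, 28 days.
Each is the last Tuesday of its month (at least one falls on the 29th or later, ruling out '4th Tuesday').
Last Tuesday of October 2010: October 26, 2010.
November 2010 ends with Tuesday November 30, 2010.
Last Tuesday of December 2010: December 28, 2010.
January 2011 ends with Tuesday January 25, 2011.
February 2011 ends with Tuesday February 22, 2011.
Last Tuesday of March 2011: March 29, 2011.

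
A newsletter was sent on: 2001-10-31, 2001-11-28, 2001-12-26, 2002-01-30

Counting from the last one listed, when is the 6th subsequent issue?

These are Wednesdays with 28, 28, 35-day gaps.
Each is the final Wednesday of its month — 2001-10-31 is past the 28th, so '4th Wednesday' doesn't fit.
Last Wednesday of February 2002: 2002-02-27.
March 2002 ends with Wednesday 2002-03-27.
Last Wednesday of April 2002: 2002-04-24.
Last Wednesday of May 2002: 2002-05-29.
Last Wednesday of June 2002: 2002-06-26.
July 2002 ends with Wednesday 2002-07-31.

2002-07-31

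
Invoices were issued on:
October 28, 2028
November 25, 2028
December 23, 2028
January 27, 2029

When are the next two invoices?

These are Saturdays at 28- or 35-day spacing (28, 28, 35).
The pattern: 4th Saturday of the month.
February 2029 — 4th Saturday is February 24, 2029.
4th Saturday of March 2029: March 24, 2029.

February 24, 2029; March 24, 2029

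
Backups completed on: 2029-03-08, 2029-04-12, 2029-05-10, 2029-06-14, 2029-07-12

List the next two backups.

Gaps: 35, 28, 35, 28 days — a mix of 28 and 35. Every date is a Thursday.
Each is the 2nd Thursday of its month.
2nd Thursday of August 2029: 2029-08-09.
September 2029 — 2nd Thursday is 2029-09-13.

2029-08-09, 2029-09-13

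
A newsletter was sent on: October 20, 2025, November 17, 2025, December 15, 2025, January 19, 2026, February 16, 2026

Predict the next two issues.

All dates are Mondays, 28, 28, 35, 28 days apart.
Specifically, the 3rd Monday of each month.
3rd Monday of March 2026: March 16, 2026.
3rd Monday of April 2026: April 20, 2026.

March 16, 2026; April 20, 2026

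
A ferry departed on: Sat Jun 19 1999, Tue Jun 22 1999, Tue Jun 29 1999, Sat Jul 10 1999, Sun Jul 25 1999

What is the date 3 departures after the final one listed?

Sat Oct 2 1999

The spacing grows by 4 each time: 3, 7, 11, 15 days.
Next gap: 19 days. Sun Jul 25 1999 + 19 days = Fri Aug 13 1999.
Next gap: 23 days. Fri Aug 13 1999 + 23 days = Sun Sep 5 1999.
Next gap: 27 days. Sun Sep 5 1999 + 27 days = Sat Oct 2 1999.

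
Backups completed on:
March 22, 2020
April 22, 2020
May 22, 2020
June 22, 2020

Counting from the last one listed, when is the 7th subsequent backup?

Gaps: 31, 30, 31 days — not constant. Every event is on the 22nd of the month.
Pattern: the 22nd of each month.
July 2020: July 22, 2020.
August 2020: August 22, 2020.
September 2020: September 22, 2020.
October 2020: October 22, 2020.
November 2020: November 22, 2020.
Next: December 2020 → December 22, 2020.
January 2021: January 22, 2021.

January 22, 2021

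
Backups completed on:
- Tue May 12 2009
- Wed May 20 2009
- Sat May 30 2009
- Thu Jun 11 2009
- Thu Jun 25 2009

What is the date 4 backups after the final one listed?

Wed Sep 9 2009

Gaps: 8, 10, 12, 14 days — each gap is 2 larger than the previous one.
Next gap: 16 days. Thu Jun 25 2009 + 16 days = Sat Jul 11 2009.
Next gap: 18 days. Sat Jul 11 2009 + 18 days = Wed Jul 29 2009.
Next gap: 20 days. Wed Jul 29 2009 + 20 days = Tue Aug 18 2009.
Next gap: 22 days. Tue Aug 18 2009 + 22 days = Wed Sep 9 2009.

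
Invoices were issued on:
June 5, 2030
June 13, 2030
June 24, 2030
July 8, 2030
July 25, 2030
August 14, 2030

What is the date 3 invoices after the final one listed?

Gaps: 8, 11, 14, 17, 20 days — each gap is 3 larger than the previous one.
Next gap: 23 days. August 14, 2030 + 23 days = September 6, 2030.
Next gap: 26 days. September 6, 2030 + 26 days = October 2, 2030.
Next gap: 29 days. October 2, 2030 + 29 days = October 31, 2030.

October 31, 2030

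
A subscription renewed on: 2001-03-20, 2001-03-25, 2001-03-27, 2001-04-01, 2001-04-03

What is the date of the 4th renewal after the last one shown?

2001-04-17

Every event lands on a Tuesday or Sunday (gaps cycle 5, 2, 5, 2).
So the schedule is: every Tuesday and Sunday.
The following Sunday is 2001-04-08.
Next Tuesday: 2001-04-10.
Next Sunday: 2001-04-15.
Next Tuesday: 2001-04-17.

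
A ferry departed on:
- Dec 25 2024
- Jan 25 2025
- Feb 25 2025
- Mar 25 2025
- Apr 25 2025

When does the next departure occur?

May 25 2025

Gaps: 31, 31, 28, 31 days — not constant. Every event is on the 25th of the month.
Pattern: the 25th of each month.
May 2025: May 25 2025.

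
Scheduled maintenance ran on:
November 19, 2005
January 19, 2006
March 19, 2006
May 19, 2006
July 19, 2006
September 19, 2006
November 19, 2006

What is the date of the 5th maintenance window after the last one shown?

Gaps: 61, 59, 61, 61, 62, 61 days — not constant. Every event is on the 19th of the month.
Pattern: the 19th of every 2 months.
Next: January 2007 → January 19, 2007.
March 2007: March 19, 2007.
Next: May 2007 → May 19, 2007.
Next: July 2007 → July 19, 2007.
September 2007: September 19, 2007.

September 19, 2007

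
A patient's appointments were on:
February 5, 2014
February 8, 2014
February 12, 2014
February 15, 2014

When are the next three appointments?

February 19, 2014; February 22, 2014; February 26, 2014

Gaps: 3, 4, 3 days — not constant, but cyclic with period 2.
The events fall on every Wednesday and Saturday.
Next Wednesday: February 19, 2014.
The following Saturday is February 22, 2014.
The following Wednesday is February 26, 2014.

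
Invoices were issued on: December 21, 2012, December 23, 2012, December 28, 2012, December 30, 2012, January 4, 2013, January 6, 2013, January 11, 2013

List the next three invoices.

The gap pattern 2, 5, 2, 5, 2, 5 repeats every 2 events.
These are the Fridays and Sundays of each week.
The following Sunday is January 13, 2013.
The following Friday is January 18, 2013.
The following Sunday is January 20, 2013.

January 13, 2013; January 18, 2013; January 20, 2013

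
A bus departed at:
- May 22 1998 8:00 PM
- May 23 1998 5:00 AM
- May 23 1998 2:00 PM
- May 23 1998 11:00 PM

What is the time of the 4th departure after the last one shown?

The interval is a steady 9 hours (9, 9, 9).
May 23 1998 11:00 PM + 9 h = May 24 1998 8:00 AM.
May 24 1998 8:00 AM + 9 h = May 24 1998 5:00 PM.
May 24 1998 5:00 PM + 9 h = May 25 1998 2:00 AM.
May 25 1998 2:00 AM + 9 h = May 25 1998 11:00 AM.

May 25 1998 11:00 AM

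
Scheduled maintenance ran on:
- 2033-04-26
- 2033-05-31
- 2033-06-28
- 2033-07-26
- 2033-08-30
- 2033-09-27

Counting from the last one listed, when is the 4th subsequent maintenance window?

2034-01-31

Every date is a Tuesday; gaps 35, 28, 28, 35, 28 days.
Each is the last Tuesday of its month (at least one falls on the 29th or later, ruling out '4th Tuesday').
Last Tuesday of October 2033: 2033-10-25.
November 2033 ends with Tuesday 2033-11-29.
December 2033 ends with Tuesday 2033-12-27.
January 2034 ends with Tuesday 2034-01-31.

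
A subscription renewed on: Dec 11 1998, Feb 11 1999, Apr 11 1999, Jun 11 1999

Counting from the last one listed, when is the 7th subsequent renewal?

Each date is the 11th; the gaps (62, 59, 61) track the month lengths.
The rule is the 11th of every 2 months.
Next: August 1999 → Aug 11 1999.
October 1999: Oct 11 1999.
December 1999: Dec 11 1999.
Next: February 2000 → Feb 11 2000.
Next: April 2000 → Apr 11 2000.
Next: June 2000 → Jun 11 2000.
August 2000: Aug 11 2000.

Aug 11 2000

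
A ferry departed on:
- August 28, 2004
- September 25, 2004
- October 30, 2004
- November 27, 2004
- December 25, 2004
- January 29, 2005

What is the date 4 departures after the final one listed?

These are Saturdays with 28, 35, 28, 28, 35-day gaps.
Each is the final Saturday of its month — October 30, 2004 is past the 28th, so '4th Saturday' doesn't fit.
Last Saturday of February 2005: February 26, 2005.
Last Saturday of March 2005: March 26, 2005.
April 2005 ends with Saturday April 30, 2005.
May 2005 ends with Saturday May 28, 2005.

May 28, 2005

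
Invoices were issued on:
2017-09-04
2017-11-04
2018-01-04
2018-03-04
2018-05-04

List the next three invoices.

Each date is the 4th; the gaps (61, 61, 59, 61) track the month lengths.
The rule is the 4th of every 2 months.
July 2018: 2018-07-04.
September 2018: 2018-09-04.
Next: November 2018 → 2018-11-04.

2018-07-04, 2018-09-04, 2018-11-04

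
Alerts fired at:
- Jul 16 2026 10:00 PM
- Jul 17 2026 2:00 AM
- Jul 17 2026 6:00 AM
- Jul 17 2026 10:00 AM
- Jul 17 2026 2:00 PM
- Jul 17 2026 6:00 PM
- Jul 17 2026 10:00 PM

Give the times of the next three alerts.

Jul 18 2026 2:00 AM, Jul 18 2026 6:00 AM, Jul 18 2026 10:00 AM

Spacing: 4, 4, 4, 4, 4, 4 h — constant 4 h.
Jul 17 2026 10:00 PM + 4 h = Jul 18 2026 2:00 AM.
Jul 18 2026 2:00 AM + 4 h = Jul 18 2026 6:00 AM.
Jul 18 2026 6:00 AM + 4 h = Jul 18 2026 10:00 AM.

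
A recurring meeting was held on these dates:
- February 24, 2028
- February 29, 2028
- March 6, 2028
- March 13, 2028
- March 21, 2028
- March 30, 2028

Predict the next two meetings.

Intervals are 5, 6, 7, 8, 9 days — an arithmetic progression with common difference 1.
Next gap: 10 days. March 30, 2028 + 10 days = April 9, 2028.
Next gap: 11 days. April 9, 2028 + 11 days = April 20, 2028.

April 9, 2028; April 20, 2028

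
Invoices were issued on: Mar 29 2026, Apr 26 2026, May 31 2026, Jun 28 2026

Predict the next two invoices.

Jul 26 2026, Aug 30 2026

Every date is a Sunday; gaps 28, 35, 28 days.
Each is the last Sunday of its month (at least one falls on the 29th or later, ruling out '4th Sunday').
July 2026 ends with Sunday Jul 26 2026.
Last Sunday of August 2026: Aug 30 2026.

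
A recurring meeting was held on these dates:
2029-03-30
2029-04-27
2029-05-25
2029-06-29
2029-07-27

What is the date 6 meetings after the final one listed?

All Fridays; the gaps (28, 28, 35, 28) vary with month length.
This is the last Friday of each month.
Last Friday of August 2029: 2029-08-31.
September 2029 ends with Friday 2029-09-28.
October 2029 ends with Friday 2029-10-26.
November 2029 ends with Friday 2029-11-30.
Last Friday of December 2029: 2029-12-28.
Last Friday of January 2030: 2030-01-25.

2030-01-25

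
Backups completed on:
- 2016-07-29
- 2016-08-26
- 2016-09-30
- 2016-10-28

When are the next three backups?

2016-11-25, 2016-12-30, 2017-01-27

These are Fridays with 28, 35, 28-day gaps.
Each is the final Friday of its month — 2016-07-29 is past the 28th, so '4th Friday' doesn't fit.
Last Friday of November 2016: 2016-11-25.
December 2016 ends with Friday 2016-12-30.
January 2017 ends with Friday 2017-01-27.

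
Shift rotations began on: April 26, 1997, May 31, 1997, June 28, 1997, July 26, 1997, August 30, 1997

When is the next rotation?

September 27, 1997

These are Saturdays with 35, 28, 28, 35-day gaps.
Each is the final Saturday of its month — May 31, 1997 is past the 28th, so '4th Saturday' doesn't fit.
Last Saturday of September 1997: September 27, 1997.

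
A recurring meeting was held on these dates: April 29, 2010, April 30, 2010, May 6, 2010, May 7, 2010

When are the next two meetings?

The gap pattern 1, 6, 1 repeats every 2 events.
These are the Thursdays and Fridays of each week.
Next Thursday: May 13, 2010.
The following Friday is May 14, 2010.

May 13, 2010; May 14, 2010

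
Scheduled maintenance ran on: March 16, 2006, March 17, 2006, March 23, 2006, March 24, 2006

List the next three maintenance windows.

March 30, 2006; March 31, 2006; April 6, 2006

Every event lands on a Thursday or Friday (gaps cycle 1, 6, 1).
So the schedule is: every Thursday and Friday.
The following Thursday is March 30, 2006.
Next Friday: March 31, 2006.
Next Thursday: April 6, 2006.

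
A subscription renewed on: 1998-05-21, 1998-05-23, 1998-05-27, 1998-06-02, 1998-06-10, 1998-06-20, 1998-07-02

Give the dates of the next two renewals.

The spacing grows by 2 each time: 2, 4, 6, 8, 10, 12 days.
Next gap: 14 days. 1998-07-02 + 14 days = 1998-07-16.
Next gap: 16 days. 1998-07-16 + 16 days = 1998-08-01.

1998-07-16, 1998-08-01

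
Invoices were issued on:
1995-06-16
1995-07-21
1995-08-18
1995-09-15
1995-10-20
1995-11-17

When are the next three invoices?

Gaps: 35, 28, 28, 35, 28 days — a mix of 28 and 35. Every date is a Friday.
Each is the 3rd Friday of its month.
3rd Friday of December 1995: 1995-12-15.
3rd Friday of January 1996: 1996-01-19.
February 1996 — 3rd Friday is 1996-02-16.

1995-12-15, 1996-01-19, 1996-02-16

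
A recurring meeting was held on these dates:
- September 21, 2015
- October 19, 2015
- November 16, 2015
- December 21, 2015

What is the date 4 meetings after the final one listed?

These are Mondays at 28- or 35-day spacing (28, 28, 35).
The pattern: 3rd Monday of the month.
3rd Monday of January 2016: January 18, 2016.
3rd Monday of February 2016: February 15, 2016.
3rd Monday of March 2016: March 21, 2016.
April 2016 — 3rd Monday is April 18, 2016.

April 18, 2016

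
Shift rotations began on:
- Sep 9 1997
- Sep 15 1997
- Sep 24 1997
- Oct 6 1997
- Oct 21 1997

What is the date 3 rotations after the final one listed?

Dec 23 1997

The spacing grows by 3 each time: 6, 9, 12, 15 days.
Next gap: 18 days. Oct 21 1997 + 18 days = Nov 8 1997.
Next gap: 21 days. Nov 8 1997 + 21 days = Nov 29 1997.
Next gap: 24 days. Nov 29 1997 + 24 days = Dec 23 1997.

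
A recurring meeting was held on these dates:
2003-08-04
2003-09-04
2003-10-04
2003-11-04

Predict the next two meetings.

The day-of-month is always 4 (31, 30, 31 days between events).
So this recurs on the 4th of each month.
Next: December 2003 → 2003-12-04.
Next: January 2004 → 2004-01-04.

2003-12-04, 2004-01-04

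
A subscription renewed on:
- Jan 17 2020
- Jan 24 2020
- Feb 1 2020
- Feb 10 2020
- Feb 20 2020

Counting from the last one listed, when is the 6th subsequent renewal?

The spacing grows by 1 each time: 7, 8, 9, 10 days.
Next gap: 11 days. Feb 20 2020 + 11 days = Mar 2 2020.
Next gap: 12 days. Mar 2 2020 + 12 days = Mar 14 2020.
Next gap: 13 days. Mar 14 2020 + 13 days = Mar 27 2020.
Next gap: 14 days. Mar 27 2020 + 14 days = Apr 10 2020.
Next gap: 15 days. Apr 10 2020 + 15 days = Apr 25 2020.
Next gap: 16 days. Apr 25 2020 + 16 days = May 11 2020.

May 11 2020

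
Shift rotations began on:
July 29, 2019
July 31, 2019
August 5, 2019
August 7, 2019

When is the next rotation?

Gaps: 2, 5, 2 days — not constant, but cyclic with period 2.
The events fall on every Monday and Wednesday.
Next Monday: August 12, 2019.

August 12, 2019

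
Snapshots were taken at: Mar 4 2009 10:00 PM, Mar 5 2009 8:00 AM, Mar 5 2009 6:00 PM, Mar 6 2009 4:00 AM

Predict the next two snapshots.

Mar 6 2009 2:00 PM, Mar 7 2009 12:00 AM

The interval is a steady 10 hours (10, 10, 10).
Mar 6 2009 4:00 AM + 10 h = Mar 6 2009 2:00 PM.
Mar 6 2009 2:00 PM + 10 h = Mar 7 2009 12:00 AM.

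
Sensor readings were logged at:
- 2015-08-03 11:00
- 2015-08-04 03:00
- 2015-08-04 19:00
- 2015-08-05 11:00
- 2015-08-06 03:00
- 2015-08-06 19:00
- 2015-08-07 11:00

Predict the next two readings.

Spacing: 16, 16, 16, 16, 16, 16 h — constant 16 h.
2015-08-07 11:00 + 16 h = 2015-08-08 03:00.
2015-08-08 03:00 + 16 h = 2015-08-08 19:00.

2015-08-08 03:00, 2015-08-08 19:00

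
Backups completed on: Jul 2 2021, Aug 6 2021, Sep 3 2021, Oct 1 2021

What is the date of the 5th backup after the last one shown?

Mar 4 2022

Gaps: 35, 28, 28 days — a mix of 28 and 35. Every date is a Friday.
Each is the 1st Friday of its month.
1st Friday of November 2021: Nov 5 2021.
1st Friday of December 2021: Dec 3 2021.
January 2022 — 1st Friday is Jan 7 2022.
February 2022 — 1st Friday is Feb 4 2022.
1st Friday of March 2022: Mar 4 2022.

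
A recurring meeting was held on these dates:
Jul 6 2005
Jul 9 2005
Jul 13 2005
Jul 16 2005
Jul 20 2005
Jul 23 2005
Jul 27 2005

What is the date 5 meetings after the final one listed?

The gap pattern 3, 4, 3, 4, 3, 4 repeats every 2 events.
These are the Wednesdays and Saturdays of each week.
The following Saturday is Jul 30 2005.
The following Wednesday is Aug 3 2005.
Next Saturday: Aug 6 2005.
The following Wednesday is Aug 10 2005.
The following Saturday is Aug 13 2005.

Aug 13 2005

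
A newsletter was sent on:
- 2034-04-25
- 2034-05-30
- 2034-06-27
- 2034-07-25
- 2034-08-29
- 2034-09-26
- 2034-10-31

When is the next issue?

2034-11-28

These are Tuesdays with 35, 28, 28, 35, 28, 35-day gaps.
Each is the final Tuesday of its month — 2034-05-30 is past the 28th, so '4th Tuesday' doesn't fit.
November 2034 ends with Tuesday 2034-11-28.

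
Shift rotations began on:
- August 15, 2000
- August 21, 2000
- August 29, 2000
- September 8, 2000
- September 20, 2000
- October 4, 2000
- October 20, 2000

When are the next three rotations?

November 7, 2000; November 27, 2000; December 19, 2000

The spacing grows by 2 each time: 6, 8, 10, 12, 14, 16 days.
Next gap: 18 days. October 20, 2000 + 18 days = November 7, 2000.
Next gap: 20 days. November 7, 2000 + 20 days = November 27, 2000.
Next gap: 22 days. November 27, 2000 + 22 days = December 19, 2000.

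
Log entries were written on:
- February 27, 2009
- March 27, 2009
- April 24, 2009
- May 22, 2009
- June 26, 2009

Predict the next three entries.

All dates are Fridays, 28, 28, 28, 35 days apart.
Specifically, the 4th Friday of each month.
4th Friday of July 2009: July 24, 2009.
4th Friday of August 2009: August 28, 2009.
4th Friday of September 2009: September 25, 2009.

July 24, 2009; August 28, 2009; September 25, 2009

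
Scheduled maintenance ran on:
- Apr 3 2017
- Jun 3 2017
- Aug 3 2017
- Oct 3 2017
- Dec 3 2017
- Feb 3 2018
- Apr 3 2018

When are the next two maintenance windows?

Jun 3 2018, Aug 3 2018

Gaps: 61, 61, 61, 61, 62, 59 days — not constant. Every event is on the 3rd of the month.
Pattern: the 3rd of every 2 months.
Next: June 2018 → Jun 3 2018.
Next: August 2018 → Aug 3 2018.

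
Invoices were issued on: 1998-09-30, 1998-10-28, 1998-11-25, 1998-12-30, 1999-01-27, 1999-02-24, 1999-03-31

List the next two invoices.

Every date is a Wednesday; gaps 28, 28, 35, 28, 28, 35 days.
Each is the last Wednesday of its month (at least one falls on the 29th or later, ruling out '4th Wednesday').
April 1999 ends with Wednesday 1999-04-28.
May 1999 ends with Wednesday 1999-05-26.

1999-04-28, 1999-05-26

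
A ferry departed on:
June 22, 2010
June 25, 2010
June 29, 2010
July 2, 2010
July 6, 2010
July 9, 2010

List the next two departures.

Every event lands on a Tuesday or Friday (gaps cycle 3, 4, 3, 4, 3).
So the schedule is: every Tuesday and Friday.
Next Tuesday: July 13, 2010.
Next Friday: July 16, 2010.

July 13, 2010; July 16, 2010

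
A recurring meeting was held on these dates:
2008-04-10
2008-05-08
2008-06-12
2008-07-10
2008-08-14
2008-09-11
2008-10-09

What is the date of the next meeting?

2008-11-13

These are Thursdays at 28- or 35-day spacing (28, 35, 28, 35, 28, 28).
The pattern: 2nd Thursday of the month.
2nd Thursday of November 2008: 2008-11-13.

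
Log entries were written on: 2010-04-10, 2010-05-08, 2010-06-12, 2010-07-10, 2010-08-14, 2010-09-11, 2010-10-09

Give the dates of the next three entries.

2010-11-13, 2010-12-11, 2011-01-08

All dates are Saturdays, 28, 35, 28, 35, 28, 28 days apart.
Specifically, the 2nd Saturday of each month.
November 2010 — 2nd Saturday is 2010-11-13.
2nd Saturday of December 2010: 2010-12-11.
January 2011 — 2nd Saturday is 2011-01-08.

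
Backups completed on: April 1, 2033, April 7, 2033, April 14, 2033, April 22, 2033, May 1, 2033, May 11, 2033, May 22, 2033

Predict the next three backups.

Gaps: 6, 7, 8, 9, 10, 11 days — each gap is 1 larger than the previous one.
Next gap: 12 days. May 22, 2033 + 12 days = June 3, 2033.
Next gap: 13 days. June 3, 2033 + 13 days = June 16, 2033.
Next gap: 14 days. June 16, 2033 + 14 days = June 30, 2033.

June 3, 2033; June 16, 2033; June 30, 2033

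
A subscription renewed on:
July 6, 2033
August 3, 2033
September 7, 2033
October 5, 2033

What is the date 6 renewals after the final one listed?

These are Wednesdays at 28- or 35-day spacing (28, 35, 28).
The pattern: 1st Wednesday of the month.
1st Wednesday of November 2033: November 2, 2033.
1st Wednesday of December 2033: December 7, 2033.
January 2034 — 1st Wednesday is January 4, 2034.
February 2034 — 1st Wednesday is February 1, 2034.
1st Wednesday of March 2034: March 1, 2034.
April 2034 — 1st Wednesday is April 5, 2034.

April 5, 2034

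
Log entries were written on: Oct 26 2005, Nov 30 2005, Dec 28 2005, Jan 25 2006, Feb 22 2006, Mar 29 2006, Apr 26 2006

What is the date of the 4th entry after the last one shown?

All Wednesdays; the gaps (35, 28, 28, 28, 35, 28) vary with month length.
This is the last Wednesday of each month.
May 2006 ends with Wednesday May 31 2006.
Last Wednesday of June 2006: Jun 28 2006.
Last Wednesday of July 2006: Jul 26 2006.
August 2006 ends with Wednesday Aug 30 2006.

Aug 30 2006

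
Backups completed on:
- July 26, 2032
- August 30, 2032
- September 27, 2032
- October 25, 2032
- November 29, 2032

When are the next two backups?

December 27, 2032; January 31, 2033

Every date is a Monday; gaps 35, 28, 28, 35 days.
Each is the last Monday of its month (at least one falls on the 29th or later, ruling out '4th Monday').
December 2032 ends with Monday December 27, 2032.
January 2033 ends with Monday January 31, 2033.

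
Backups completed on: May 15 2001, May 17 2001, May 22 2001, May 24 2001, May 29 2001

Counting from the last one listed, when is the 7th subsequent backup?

Every event lands on a Tuesday or Thursday (gaps cycle 2, 5, 2, 5).
So the schedule is: every Tuesday and Thursday.
Next Thursday: May 31 2001.
The following Tuesday is Jun 5 2001.
Next Thursday: Jun 7 2001.
The following Tuesday is Jun 12 2001.
Next Thursday: Jun 14 2001.
Next Tuesday: Jun 19 2001.
The following Thursday is Jun 21 2001.

Jun 21 2001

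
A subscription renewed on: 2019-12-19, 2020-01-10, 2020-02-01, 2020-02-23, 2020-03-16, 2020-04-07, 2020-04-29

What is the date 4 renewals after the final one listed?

Gaps between consecutive events: 22, 22, 22, 22, 22, 22 days — a constant 22-day interval.
2020-04-29 + 22 days = 2020-05-21.
2020-05-21 + 22 days = 2020-06-12.
2020-06-12 + 22 days = 2020-07-04.
2020-07-04 + 22 days = 2020-07-26.

2020-07-26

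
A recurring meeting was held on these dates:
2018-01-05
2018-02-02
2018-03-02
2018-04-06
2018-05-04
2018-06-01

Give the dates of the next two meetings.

2018-07-06, 2018-08-03

All dates are Fridays, 28, 28, 35, 28, 28 days apart.
Specifically, the 1st Friday of each month.
July 2018 — 1st Friday is 2018-07-06.
1st Friday of August 2018: 2018-08-03.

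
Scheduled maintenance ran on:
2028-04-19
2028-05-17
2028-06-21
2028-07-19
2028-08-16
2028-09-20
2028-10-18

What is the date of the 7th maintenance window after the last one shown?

These are Wednesdays at 28- or 35-day spacing (28, 35, 28, 28, 35, 28).
The pattern: 3rd Wednesday of the month.
3rd Wednesday of November 2028: 2028-11-15.
3rd Wednesday of December 2028: 2028-12-20.
3rd Wednesday of January 2029: 2029-01-17.
February 2029 — 3rd Wednesday is 2029-02-21.
3rd Wednesday of March 2029: 2029-03-21.
3rd Wednesday of April 2029: 2029-04-18.
May 2029 — 3rd Wednesday is 2029-05-16.

2029-05-16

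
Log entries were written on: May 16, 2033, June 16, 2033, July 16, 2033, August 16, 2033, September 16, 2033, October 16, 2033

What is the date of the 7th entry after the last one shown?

May 16, 2034

Each date is the 16th; the gaps (31, 30, 31, 31, 30) track the month lengths.
The rule is the 16th of each month.
November 2033: November 16, 2033.
Next: December 2033 → December 16, 2033.
Next: January 2034 → January 16, 2034.
Next: February 2034 → February 16, 2034.
Next: March 2034 → March 16, 2034.
April 2034: April 16, 2034.
Next: May 2034 → May 16, 2034.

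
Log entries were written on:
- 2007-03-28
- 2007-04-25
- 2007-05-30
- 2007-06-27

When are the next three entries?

2007-07-25, 2007-08-29, 2007-09-26

Every date is a Wednesday; gaps 28, 35, 28 days.
Each is the last Wednesday of its month (at least one falls on the 29th or later, ruling out '4th Wednesday').
July 2007 ends with Wednesday 2007-07-25.
Last Wednesday of August 2007: 2007-08-29.
Last Wednesday of September 2007: 2007-09-26.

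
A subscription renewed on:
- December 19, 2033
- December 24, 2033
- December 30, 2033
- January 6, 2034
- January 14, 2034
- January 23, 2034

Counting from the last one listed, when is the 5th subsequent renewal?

March 24, 2034

Gaps: 5, 6, 7, 8, 9 days — each gap is 1 larger than the previous one.
Next gap: 10 days. January 23, 2034 + 10 days = February 2, 2034.
Next gap: 11 days. February 2, 2034 + 11 days = February 13, 2034.
Next gap: 12 days. February 13, 2034 + 12 days = February 25, 2034.
Next gap: 13 days. February 25, 2034 + 13 days = March 10, 2034.
Next gap: 14 days. March 10, 2034 + 14 days = March 24, 2034.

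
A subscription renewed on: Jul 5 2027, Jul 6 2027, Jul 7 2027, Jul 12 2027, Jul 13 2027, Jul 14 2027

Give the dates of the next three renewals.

Jul 19 2027, Jul 20 2027, Jul 21 2027

The gap pattern 1, 1, 5, 1, 1 repeats every 3 events.
These are the Mondays, Tuesdays and Wednesdays of each week.
Next Monday: Jul 19 2027.
The following Tuesday is Jul 20 2027.
Next Wednesday: Jul 21 2027.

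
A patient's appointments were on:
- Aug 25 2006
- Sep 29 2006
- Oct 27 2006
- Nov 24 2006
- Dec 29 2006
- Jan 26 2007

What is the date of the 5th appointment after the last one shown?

These are Fridays with 35, 28, 28, 35, 28-day gaps.
Each is the final Friday of its month — Sep 29 2006 is past the 28th, so '4th Friday' doesn't fit.
Last Friday of February 2007: Feb 23 2007.
Last Friday of March 2007: Mar 30 2007.
Last Friday of April 2007: Apr 27 2007.
Last Friday of May 2007: May 25 2007.
June 2007 ends with Friday Jun 29 2007.

Jun 29 2007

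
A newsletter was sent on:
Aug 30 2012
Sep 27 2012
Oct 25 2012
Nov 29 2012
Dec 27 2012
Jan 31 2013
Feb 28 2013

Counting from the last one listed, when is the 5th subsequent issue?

All Thursdays; the gaps (28, 28, 35, 28, 35, 28) vary with month length.
This is the last Thursday of each month.
Last Thursday of March 2013: Mar 28 2013.
April 2013 ends with Thursday Apr 25 2013.
May 2013 ends with Thursday May 30 2013.
Last Thursday of June 2013: Jun 27 2013.
Last Thursday of July 2013: Jul 25 2013.

Jul 25 2013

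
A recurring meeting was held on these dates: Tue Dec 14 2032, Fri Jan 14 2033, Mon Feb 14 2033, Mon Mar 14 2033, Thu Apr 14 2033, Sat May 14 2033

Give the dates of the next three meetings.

The day-of-month is always 14 (31, 31, 28, 31, 30 days between events).
So this recurs on the 14th of each month.
June 2033: Tue Jun 14 2033.
July 2033: Thu Jul 14 2033.
August 2033: Sun Aug 14 2033.

Tue Jun 14 2033, Thu Jul 14 2033, Sun Aug 14 2033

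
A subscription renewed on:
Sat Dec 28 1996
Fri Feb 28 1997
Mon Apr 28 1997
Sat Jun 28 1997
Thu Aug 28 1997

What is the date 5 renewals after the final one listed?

Gaps: 62, 59, 61, 61 days — not constant. Every event is on the 28th of the month.
Pattern: the 28th of every 2 months.
October 1997: Tue Oct 28 1997.
December 1997: Sun Dec 28 1997.
February 1998: Sat Feb 28 1998.
Next: April 1998 → Tue Apr 28 1998.
Next: June 1998 → Sun Jun 28 1998.

Sun Jun 28 1998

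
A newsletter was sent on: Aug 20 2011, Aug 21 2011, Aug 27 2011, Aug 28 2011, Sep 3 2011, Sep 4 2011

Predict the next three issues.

Every event lands on a Saturday or Sunday (gaps cycle 1, 6, 1, 6, 1).
So the schedule is: every Saturday and Sunday.
The following Saturday is Sep 10 2011.
The following Sunday is Sep 11 2011.
Next Saturday: Sep 17 2011.

Sep 10 2011, Sep 11 2011, Sep 17 2011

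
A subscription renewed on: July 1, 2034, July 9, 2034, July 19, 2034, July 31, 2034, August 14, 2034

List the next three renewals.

August 30, 2034; September 17, 2034; October 7, 2034

Gaps: 8, 10, 12, 14 days — each gap is 2 larger than the previous one.
Next gap: 16 days. August 14, 2034 + 16 days = August 30, 2034.
Next gap: 18 days. August 30, 2034 + 18 days = September 17, 2034.
Next gap: 20 days. September 17, 2034 + 20 days = October 7, 2034.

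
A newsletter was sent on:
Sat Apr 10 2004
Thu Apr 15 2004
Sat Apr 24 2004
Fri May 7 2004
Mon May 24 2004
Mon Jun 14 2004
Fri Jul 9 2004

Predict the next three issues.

Gaps: 5, 9, 13, 17, 21, 25 days — each gap is 4 larger than the previous one.
Next gap: 29 days. Fri Jul 9 2004 + 29 days = Sat Aug 7 2004.
Next gap: 33 days. Sat Aug 7 2004 + 33 days = Thu Sep 9 2004.
Next gap: 37 days. Thu Sep 9 2004 + 37 days = Sat Oct 16 2004.

Sat Aug 7 2004, Thu Sep 9 2004, Sat Oct 16 2004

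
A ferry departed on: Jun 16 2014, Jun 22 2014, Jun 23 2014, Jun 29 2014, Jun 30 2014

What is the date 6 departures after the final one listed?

Gaps: 6, 1, 6, 1 days — not constant, but cyclic with period 2.
The events fall on every Monday and Sunday.
Next Sunday: Jul 6 2014.
Next Monday: Jul 7 2014.
Next Sunday: Jul 13 2014.
The following Monday is Jul 14 2014.
The following Sunday is Jul 20 2014.
The following Monday is Jul 21 2014.

Jul 21 2014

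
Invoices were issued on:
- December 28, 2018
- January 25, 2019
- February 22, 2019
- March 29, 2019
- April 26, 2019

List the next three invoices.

May 31, 2019; June 28, 2019; July 26, 2019

These are Fridays with 28, 28, 35, 28-day gaps.
Each is the final Friday of its month — March 29, 2019 is past the 28th, so '4th Friday' doesn't fit.
May 2019 ends with Friday May 31, 2019.
Last Friday of June 2019: June 28, 2019.
Last Friday of July 2019: July 26, 2019.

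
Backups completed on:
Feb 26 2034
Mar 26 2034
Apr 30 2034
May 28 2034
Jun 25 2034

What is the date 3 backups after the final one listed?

Every date is a Sunday; gaps 28, 35, 28, 28 days.
Each is the last Sunday of its month (at least one falls on the 29th or later, ruling out '4th Sunday').
July 2034 ends with Sunday Jul 30 2034.
Last Sunday of August 2034: Aug 27 2034.
September 2034 ends with Sunday Sep 24 2034.

Sep 24 2034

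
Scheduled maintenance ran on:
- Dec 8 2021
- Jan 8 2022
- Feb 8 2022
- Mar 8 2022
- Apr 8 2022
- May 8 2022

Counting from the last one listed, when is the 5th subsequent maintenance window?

Oct 8 2022

The day-of-month is always 8 (31, 31, 28, 31, 30 days between events).
So this recurs on the 8th of each month.
June 2022: Jun 8 2022.
July 2022: Jul 8 2022.
Next: August 2022 → Aug 8 2022.
September 2022: Sep 8 2022.
October 2022: Oct 8 2022.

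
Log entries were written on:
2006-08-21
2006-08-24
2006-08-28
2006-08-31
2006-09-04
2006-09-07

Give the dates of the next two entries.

2006-09-11, 2006-09-14

The gap pattern 3, 4, 3, 4, 3 repeats every 2 events.
These are the Mondays and Thursdays of each week.
The following Monday is 2006-09-11.
Next Thursday: 2006-09-14.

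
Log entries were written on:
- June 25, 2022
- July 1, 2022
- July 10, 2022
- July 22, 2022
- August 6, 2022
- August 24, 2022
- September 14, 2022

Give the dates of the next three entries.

October 8, 2022; November 4, 2022; December 4, 2022

Intervals are 6, 9, 12, 15, 18, 21 days — an arithmetic progression with common difference 3.
Next gap: 24 days. September 14, 2022 + 24 days = October 8, 2022.
Next gap: 27 days. October 8, 2022 + 27 days = November 4, 2022.
Next gap: 30 days. November 4, 2022 + 30 days = December 4, 2022.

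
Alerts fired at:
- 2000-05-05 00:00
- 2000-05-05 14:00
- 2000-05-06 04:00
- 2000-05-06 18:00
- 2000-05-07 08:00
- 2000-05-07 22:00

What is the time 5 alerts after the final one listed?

2000-05-10 20:00

The interval is a steady 14 hours (14, 14, 14, 14, 14).
2000-05-07 22:00 + 14 h = 2000-05-08 12:00.
2000-05-08 12:00 + 14 h = 2000-05-09 02:00.
2000-05-09 02:00 + 14 h = 2000-05-09 16:00.
2000-05-09 16:00 + 14 h = 2000-05-10 06:00.
2000-05-10 06:00 + 14 h = 2000-05-10 20:00.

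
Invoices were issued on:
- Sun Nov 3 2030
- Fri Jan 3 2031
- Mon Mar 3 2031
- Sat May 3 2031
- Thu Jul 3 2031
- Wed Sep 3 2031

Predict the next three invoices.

The day-of-month is always 3 (61, 59, 61, 61, 62 days between events).
So this recurs on the 3rd of every 2 months.
November 2031: Mon Nov 3 2031.
January 2032: Sat Jan 3 2032.
Next: March 2032 → Wed Mar 3 2032.

Mon Nov 3 2031, Sat Jan 3 2032, Wed Mar 3 2032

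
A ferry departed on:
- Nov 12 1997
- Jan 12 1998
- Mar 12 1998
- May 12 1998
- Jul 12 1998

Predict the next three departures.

The day-of-month is always 12 (61, 59, 61, 61 days between events).
So this recurs on the 12th of every 2 months.
September 1998: Sep 12 1998.
Next: November 1998 → Nov 12 1998.
January 1999: Jan 12 1999.

Sep 12 1998, Nov 12 1998, Jan 12 1999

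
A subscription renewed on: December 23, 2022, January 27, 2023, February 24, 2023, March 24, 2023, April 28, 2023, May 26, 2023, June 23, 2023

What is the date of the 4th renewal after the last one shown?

These are Fridays at 28- or 35-day spacing (35, 28, 28, 35, 28, 28).
The pattern: 4th Friday of the month.
July 2023 — 4th Friday is July 28, 2023.
4th Friday of August 2023: August 25, 2023.
4th Friday of September 2023: September 22, 2023.
October 2023 — 4th Friday is October 27, 2023.

October 27, 2023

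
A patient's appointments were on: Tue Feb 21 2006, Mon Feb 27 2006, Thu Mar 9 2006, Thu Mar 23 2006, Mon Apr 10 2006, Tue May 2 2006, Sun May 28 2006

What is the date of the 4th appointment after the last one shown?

Thu Oct 19 2006

Gaps: 6, 10, 14, 18, 22, 26 days — each gap is 4 larger than the previous one.
Next gap: 30 days. Sun May 28 2006 + 30 days = Tue Jun 27 2006.
Next gap: 34 days. Tue Jun 27 2006 + 34 days = Mon Jul 31 2006.
Next gap: 38 days. Mon Jul 31 2006 + 38 days = Thu Sep 7 2006.
Next gap: 42 days. Thu Sep 7 2006 + 42 days = Thu Oct 19 2006.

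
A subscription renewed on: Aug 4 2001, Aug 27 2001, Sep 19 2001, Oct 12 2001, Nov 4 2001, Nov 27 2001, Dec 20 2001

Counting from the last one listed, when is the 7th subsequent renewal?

The spacing is 23, 23, 23, 23, 23, 23 days — always 23 days.
Dec 20 2001 + 23 days = Jan 12 2002.
Jan 12 2002 + 23 days = Feb 4 2002.
Feb 4 2002 + 23 days = Feb 27 2002.
Feb 27 2002 + 23 days = Mar 22 2002.
Mar 22 2002 + 23 days = Apr 14 2002.
Apr 14 2002 + 23 days = May 7 2002.
May 7 2002 + 23 days = May 30 2002.

May 30 2002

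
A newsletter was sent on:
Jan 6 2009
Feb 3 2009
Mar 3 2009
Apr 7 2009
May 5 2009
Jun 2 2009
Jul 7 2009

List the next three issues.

Aug 4 2009, Sep 1 2009, Oct 6 2009

Gaps: 28, 28, 35, 28, 28, 35 days — a mix of 28 and 35. Every date is a Tuesday.
Each is the 1st Tuesday of its month.
August 2009 — 1st Tuesday is Aug 4 2009.
1st Tuesday of September 2009: Sep 1 2009.
1st Tuesday of October 2009: Oct 6 2009.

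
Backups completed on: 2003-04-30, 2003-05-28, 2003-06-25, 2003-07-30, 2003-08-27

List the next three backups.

2003-09-24, 2003-10-29, 2003-11-26

Every date is a Wednesday; gaps 28, 28, 35, 28 days.
Each is the last Wednesday of its month (at least one falls on the 29th or later, ruling out '4th Wednesday').
Last Wednesday of September 2003: 2003-09-24.
Last Wednesday of October 2003: 2003-10-29.
Last Wednesday of November 2003: 2003-11-26.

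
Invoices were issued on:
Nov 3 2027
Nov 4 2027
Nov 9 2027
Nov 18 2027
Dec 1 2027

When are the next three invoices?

Dec 18 2027, Jan 8 2028, Feb 2 2028

Intervals are 1, 5, 9, 13 days — an arithmetic progression with common difference 4.
Next gap: 17 days. Dec 1 2027 + 17 days = Dec 18 2027.
Next gap: 21 days. Dec 18 2027 + 21 days = Jan 8 2028.
Next gap: 25 days. Jan 8 2028 + 25 days = Feb 2 2028.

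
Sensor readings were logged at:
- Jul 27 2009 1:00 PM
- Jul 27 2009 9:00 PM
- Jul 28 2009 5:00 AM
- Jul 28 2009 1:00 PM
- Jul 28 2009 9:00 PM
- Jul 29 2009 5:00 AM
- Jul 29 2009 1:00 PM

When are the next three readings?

Jul 29 2009 9:00 PM, Jul 30 2009 5:00 AM, Jul 30 2009 1:00 PM

Gaps: 8, 8, 8, 8, 8, 8 hours — each event is 8 hours after the previous one.
Jul 29 2009 1:00 PM + 8 h = Jul 29 2009 9:00 PM.
Jul 29 2009 9:00 PM + 8 h = Jul 30 2009 5:00 AM.
Jul 30 2009 5:00 AM + 8 h = Jul 30 2009 1:00 PM.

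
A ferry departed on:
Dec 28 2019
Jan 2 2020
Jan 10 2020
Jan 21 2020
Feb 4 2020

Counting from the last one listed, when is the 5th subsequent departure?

Gaps: 5, 8, 11, 14 days — each gap is 3 larger than the previous one.
Next gap: 17 days. Feb 4 2020 + 17 days = Feb 21 2020.
Next gap: 20 days. Feb 21 2020 + 20 days = Mar 12 2020.
Next gap: 23 days. Mar 12 2020 + 23 days = Apr 4 2020.
Next gap: 26 days. Apr 4 2020 + 26 days = Apr 30 2020.
Next gap: 29 days. Apr 30 2020 + 29 days = May 29 2020.

May 29 2020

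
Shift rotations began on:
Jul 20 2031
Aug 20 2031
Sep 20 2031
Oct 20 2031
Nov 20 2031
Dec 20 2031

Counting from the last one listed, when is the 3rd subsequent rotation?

Gaps: 31, 31, 30, 31, 30 days — not constant. Every event is on the 20th of the month.
Pattern: the 20th of each month.
January 2032: Jan 20 2032.
Next: February 2032 → Feb 20 2032.
March 2032: Mar 20 2032.

Mar 20 2032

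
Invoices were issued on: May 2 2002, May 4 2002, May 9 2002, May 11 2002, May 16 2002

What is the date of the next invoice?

The gap pattern 2, 5, 2, 5 repeats every 2 events.
These are the Thursdays and Saturdays of each week.
The following Saturday is May 18 2002.

May 18 2002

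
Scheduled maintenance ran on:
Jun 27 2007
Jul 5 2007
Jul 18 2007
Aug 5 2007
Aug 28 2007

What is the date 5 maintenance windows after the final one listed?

The spacing grows by 5 each time: 8, 13, 18, 23 days.
Next gap: 28 days. Aug 28 2007 + 28 days = Sep 25 2007.
Next gap: 33 days. Sep 25 2007 + 33 days = Oct 28 2007.
Next gap: 38 days. Oct 28 2007 + 38 days = Dec 5 2007.
Next gap: 43 days. Dec 5 2007 + 43 days = Jan 17 2008.
Next gap: 48 days. Jan 17 2008 + 48 days = Mar 5 2008.

Mar 5 2008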